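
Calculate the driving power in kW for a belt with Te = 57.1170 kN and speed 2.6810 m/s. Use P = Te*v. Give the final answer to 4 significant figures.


P = Te * v = 57.1170 * 2.6810
P = 153.1 kW


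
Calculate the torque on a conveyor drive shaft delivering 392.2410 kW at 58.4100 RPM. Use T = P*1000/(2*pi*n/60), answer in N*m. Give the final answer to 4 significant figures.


omega = 2*pi*58.4100/60 = 6.11668 rad/s
T = 392.2410*1000 / 6.11668
T = 64130 N*m


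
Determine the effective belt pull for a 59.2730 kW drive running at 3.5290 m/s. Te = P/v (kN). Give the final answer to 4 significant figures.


Te = P / v = 59.2730 / 3.5290
Te = 16.80 kN


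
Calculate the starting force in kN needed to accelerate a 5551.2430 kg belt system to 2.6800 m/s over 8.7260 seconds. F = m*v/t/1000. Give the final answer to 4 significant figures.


F = 5551.2430 * 2.6800 / 8.7260 / 1000
F = 1.705 kN


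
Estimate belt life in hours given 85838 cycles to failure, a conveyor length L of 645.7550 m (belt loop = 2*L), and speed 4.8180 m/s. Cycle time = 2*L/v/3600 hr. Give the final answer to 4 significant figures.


cycle_time = 2 * 645.7550 / 4.8180 / 3600 = 0.0744609 hr
life = 85838 * 0.0744609 = 6392 hours


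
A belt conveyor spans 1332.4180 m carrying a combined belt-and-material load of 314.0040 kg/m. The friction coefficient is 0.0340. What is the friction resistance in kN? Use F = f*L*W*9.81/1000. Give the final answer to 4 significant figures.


F = 0.0340 * 1332.4180 * 314.0040 * 9.81 / 1000
F = 139.5 kN


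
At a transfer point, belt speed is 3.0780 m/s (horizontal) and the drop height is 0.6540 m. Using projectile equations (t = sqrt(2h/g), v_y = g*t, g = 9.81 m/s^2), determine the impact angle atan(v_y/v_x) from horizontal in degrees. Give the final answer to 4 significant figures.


t = sqrt(2*0.6540/9.81) = 0.365148 s
v_y = 9.81 * 0.365148 = 3.5821 m/s
angle = atan(3.5821 / 3.0780) = 49.33 deg


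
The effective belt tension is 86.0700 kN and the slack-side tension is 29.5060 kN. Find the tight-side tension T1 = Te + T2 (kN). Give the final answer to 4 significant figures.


T1 = Te + T2 = 86.0700 + 29.5060
T1 = 115.6 kN


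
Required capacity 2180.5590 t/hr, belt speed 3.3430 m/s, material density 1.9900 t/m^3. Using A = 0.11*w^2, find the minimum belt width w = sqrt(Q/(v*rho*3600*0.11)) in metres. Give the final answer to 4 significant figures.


A_req = 2180.5590 / (3.3430 * 1.9900 * 3600) = 0.0910491 m^2
w = sqrt(0.0910491 / 0.11)
w = 0.9098 m


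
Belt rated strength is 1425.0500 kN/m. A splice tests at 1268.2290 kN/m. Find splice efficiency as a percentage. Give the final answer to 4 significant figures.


Eff = 1268.2290 / 1425.0500 * 100
Eff = 89.00 %


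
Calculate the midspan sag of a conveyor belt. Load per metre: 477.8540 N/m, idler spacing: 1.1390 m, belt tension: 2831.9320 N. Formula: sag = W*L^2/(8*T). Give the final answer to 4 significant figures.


sag = 477.8540 * 1.1390^2 / (8 * 2831.9320)
sag = 0.02736 m


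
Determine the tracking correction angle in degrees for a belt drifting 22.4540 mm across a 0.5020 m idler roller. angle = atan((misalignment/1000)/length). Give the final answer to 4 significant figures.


misalign_m = 22.4540 / 1000 = 0.022454 m
angle = atan(0.022454 / 0.5020)
angle = 2.561 deg


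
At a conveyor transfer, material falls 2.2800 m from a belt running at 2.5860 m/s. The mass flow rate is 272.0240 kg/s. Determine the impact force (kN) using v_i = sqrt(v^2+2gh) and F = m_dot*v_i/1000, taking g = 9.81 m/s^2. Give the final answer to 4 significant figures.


v_i = sqrt(2.5860^2 + 2*9.81*2.2800) = 7.17084 m/s
F = 272.0240 * 7.17084 / 1000
F = 1.951 kN


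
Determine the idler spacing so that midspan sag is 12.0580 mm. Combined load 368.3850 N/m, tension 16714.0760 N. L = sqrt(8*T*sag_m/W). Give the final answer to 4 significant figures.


sag = 12.0580/1000 = 0.012058 m
L = sqrt(8 * 16714.0760 * 0.012058 / 368.3850)
L = 2.092 m


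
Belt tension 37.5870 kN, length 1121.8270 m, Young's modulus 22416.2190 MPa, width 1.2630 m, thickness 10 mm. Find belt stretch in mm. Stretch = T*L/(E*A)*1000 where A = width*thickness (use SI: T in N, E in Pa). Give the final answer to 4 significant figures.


A = 1.2630 * 0.01 = 0.01263 m^2
Stretch = 37.5870*1000 * 1121.8270 / (22416.2190e6 * 0.01263) * 1000
Stretch = 148.9 mm


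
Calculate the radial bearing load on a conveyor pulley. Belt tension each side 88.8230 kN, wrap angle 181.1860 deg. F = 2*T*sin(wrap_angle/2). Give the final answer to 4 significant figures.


F = 2 * 88.8230 * sin(181.1860/2 deg)
F = 177.6 kN


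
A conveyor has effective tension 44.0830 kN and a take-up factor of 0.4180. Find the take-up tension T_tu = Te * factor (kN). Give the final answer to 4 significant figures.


T_tu = 44.0830 * 0.4180
T_tu = 18.43 kN


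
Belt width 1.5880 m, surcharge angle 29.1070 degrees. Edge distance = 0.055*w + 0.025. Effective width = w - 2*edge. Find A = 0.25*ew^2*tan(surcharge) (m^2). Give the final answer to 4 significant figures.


edge = 0.055*1.5880 + 0.025 = 0.11234 m
ew = 1.5880 - 2*0.11234 = 1.36332 m
A = 0.25 * 1.36332^2 * tan(29.1070 deg)
A = 0.2587 m^2


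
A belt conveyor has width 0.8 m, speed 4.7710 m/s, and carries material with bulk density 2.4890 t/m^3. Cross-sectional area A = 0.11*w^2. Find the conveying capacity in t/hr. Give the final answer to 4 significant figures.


A = 0.11 * 0.8^2 = 0.0704 m^2
C = 0.0704 * 4.7710 * 2.4890 * 3600
C = 3010 t/hr


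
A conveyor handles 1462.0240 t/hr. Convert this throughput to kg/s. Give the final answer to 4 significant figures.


m_dot = 1462.0240 * 1000 / 3600
m_dot = 406.1 kg/s


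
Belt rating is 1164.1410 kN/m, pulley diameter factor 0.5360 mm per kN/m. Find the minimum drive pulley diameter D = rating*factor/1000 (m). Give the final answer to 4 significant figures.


D = 1164.1410 * 0.5360 / 1000
D = 0.6240 m


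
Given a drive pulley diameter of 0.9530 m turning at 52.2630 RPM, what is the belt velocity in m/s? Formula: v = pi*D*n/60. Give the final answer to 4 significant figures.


v = pi * 0.9530 * 52.2630 / 60
v = 2.608 m/s


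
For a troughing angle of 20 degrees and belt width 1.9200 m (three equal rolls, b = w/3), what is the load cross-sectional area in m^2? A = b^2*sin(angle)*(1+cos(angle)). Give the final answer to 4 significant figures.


b = 1.9200/3 = 0.64 m
A = 0.64^2 * sin(20 deg) * (1 + cos(20 deg))
A = 0.2717 m^2


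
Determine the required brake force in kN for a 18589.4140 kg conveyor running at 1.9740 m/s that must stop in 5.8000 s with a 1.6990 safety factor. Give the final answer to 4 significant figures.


F = 18589.4140 * 1.9740 / 5.8000 * 1.6990 / 1000
F = 10.75 kN


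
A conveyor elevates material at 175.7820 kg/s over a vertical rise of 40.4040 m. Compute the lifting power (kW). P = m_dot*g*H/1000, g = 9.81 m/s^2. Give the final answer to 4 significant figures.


P = 175.7820 * 9.81 * 40.4040 / 1000
P = 69.67 kW


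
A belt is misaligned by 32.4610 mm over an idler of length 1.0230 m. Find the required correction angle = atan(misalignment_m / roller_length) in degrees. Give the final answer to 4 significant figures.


misalign_m = 32.4610 / 1000 = 0.032461 m
angle = atan(0.032461 / 1.0230)
angle = 1.817 deg


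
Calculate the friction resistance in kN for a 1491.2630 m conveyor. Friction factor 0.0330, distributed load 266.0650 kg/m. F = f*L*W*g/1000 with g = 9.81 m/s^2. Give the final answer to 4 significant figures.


F = 0.0330 * 1491.2630 * 266.0650 * 9.81 / 1000
F = 128.4 kN


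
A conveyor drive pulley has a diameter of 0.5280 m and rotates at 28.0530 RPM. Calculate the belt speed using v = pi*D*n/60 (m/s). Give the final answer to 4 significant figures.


v = pi * 0.5280 * 28.0530 / 60
v = 0.7756 m/s


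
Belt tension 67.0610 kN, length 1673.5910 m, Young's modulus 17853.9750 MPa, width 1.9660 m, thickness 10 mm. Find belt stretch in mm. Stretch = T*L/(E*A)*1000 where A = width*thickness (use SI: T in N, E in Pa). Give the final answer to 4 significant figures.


A = 1.9660 * 0.01 = 0.01966 m^2
Stretch = 67.0610*1000 * 1673.5910 / (17853.9750e6 * 0.01966) * 1000
Stretch = 319.7 mm


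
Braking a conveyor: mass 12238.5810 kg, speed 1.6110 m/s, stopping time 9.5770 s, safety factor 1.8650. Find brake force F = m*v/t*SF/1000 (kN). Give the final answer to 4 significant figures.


F = 12238.5810 * 1.6110 / 9.5770 * 1.8650 / 1000
F = 3.840 kN


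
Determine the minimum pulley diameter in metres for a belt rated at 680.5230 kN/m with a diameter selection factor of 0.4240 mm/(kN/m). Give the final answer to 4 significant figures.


D = 680.5230 * 0.4240 / 1000
D = 0.2885 m


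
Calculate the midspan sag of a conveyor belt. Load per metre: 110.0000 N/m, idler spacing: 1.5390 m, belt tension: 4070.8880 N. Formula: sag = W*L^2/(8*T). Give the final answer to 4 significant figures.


sag = 110.0000 * 1.5390^2 / (8 * 4070.8880)
sag = 0.008000 m


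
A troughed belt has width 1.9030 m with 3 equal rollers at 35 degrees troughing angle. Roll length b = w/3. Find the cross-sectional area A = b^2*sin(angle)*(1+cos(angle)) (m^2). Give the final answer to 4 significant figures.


b = 1.9030/3 = 0.634333 m
A = 0.634333^2 * sin(35 deg) * (1 + cos(35 deg))
A = 0.4199 m^2


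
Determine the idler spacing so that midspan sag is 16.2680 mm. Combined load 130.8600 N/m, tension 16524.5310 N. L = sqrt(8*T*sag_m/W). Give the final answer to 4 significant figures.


sag = 16.2680/1000 = 0.016268 m
L = sqrt(8 * 16524.5310 * 0.016268 / 130.8600)
L = 4.054 m


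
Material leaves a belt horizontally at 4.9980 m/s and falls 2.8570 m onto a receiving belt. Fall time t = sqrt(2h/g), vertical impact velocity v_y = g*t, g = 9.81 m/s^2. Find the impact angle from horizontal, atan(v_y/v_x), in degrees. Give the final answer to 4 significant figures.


t = sqrt(2*2.8570/9.81) = 0.763195 s
v_y = 9.81 * 0.763195 = 7.48694 m/s
angle = atan(7.48694 / 4.9980) = 56.27 deg


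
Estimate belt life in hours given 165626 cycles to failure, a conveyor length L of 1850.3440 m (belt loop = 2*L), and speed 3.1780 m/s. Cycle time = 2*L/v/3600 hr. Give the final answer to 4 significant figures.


cycle_time = 2 * 1850.3440 / 3.1780 / 3600 = 0.323464 hr
life = 165626 * 0.323464 = 53570 hours


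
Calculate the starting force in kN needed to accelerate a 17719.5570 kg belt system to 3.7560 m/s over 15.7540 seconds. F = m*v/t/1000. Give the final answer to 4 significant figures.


F = 17719.5570 * 3.7560 / 15.7540 / 1000
F = 4.225 kN


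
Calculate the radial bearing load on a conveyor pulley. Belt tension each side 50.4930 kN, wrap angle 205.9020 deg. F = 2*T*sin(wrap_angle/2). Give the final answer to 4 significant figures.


F = 2 * 50.4930 * sin(205.9020/2 deg)
F = 98.42 kN


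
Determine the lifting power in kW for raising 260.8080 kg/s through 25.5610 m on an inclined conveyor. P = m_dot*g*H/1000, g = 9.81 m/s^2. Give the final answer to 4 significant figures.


P = 260.8080 * 9.81 * 25.5610 / 1000
P = 65.40 kW


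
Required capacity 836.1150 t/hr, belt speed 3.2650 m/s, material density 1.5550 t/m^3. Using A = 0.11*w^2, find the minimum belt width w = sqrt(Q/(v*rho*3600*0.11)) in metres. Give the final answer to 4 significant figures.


A_req = 836.1150 / (3.2650 * 1.5550 * 3600) = 0.0457457 m^2
w = sqrt(0.0457457 / 0.11)
w = 0.6449 m


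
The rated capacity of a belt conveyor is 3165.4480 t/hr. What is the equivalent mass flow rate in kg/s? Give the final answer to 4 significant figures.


m_dot = 3165.4480 * 1000 / 3600
m_dot = 879.3 kg/s


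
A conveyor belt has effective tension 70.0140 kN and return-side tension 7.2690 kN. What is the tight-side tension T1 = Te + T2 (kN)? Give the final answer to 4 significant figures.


T1 = Te + T2 = 70.0140 + 7.2690
T1 = 77.28 kN


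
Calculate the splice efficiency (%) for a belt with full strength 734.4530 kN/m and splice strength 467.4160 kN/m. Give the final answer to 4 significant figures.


Eff = 467.4160 / 734.4530 * 100
Eff = 63.64 %


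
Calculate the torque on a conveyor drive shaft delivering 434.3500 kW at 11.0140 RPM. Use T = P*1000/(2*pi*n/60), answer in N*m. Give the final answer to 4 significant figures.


omega = 2*pi*11.0140/60 = 1.15338 rad/s
T = 434.3500*1000 / 1.15338
T = 376600 N*m


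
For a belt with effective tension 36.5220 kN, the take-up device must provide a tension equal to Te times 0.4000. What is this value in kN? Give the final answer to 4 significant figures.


T_tu = 36.5220 * 0.4000
T_tu = 14.61 kN


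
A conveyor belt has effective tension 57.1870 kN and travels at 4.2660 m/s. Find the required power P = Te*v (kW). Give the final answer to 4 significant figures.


P = Te * v = 57.1870 * 4.2660
P = 244.0 kW


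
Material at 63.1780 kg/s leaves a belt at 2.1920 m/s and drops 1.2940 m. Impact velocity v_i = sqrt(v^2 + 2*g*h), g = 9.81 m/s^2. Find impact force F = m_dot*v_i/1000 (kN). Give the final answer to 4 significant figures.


v_i = sqrt(2.1920^2 + 2*9.81*1.2940) = 5.49483 m/s
F = 63.1780 * 5.49483 / 1000
F = 0.3472 kN


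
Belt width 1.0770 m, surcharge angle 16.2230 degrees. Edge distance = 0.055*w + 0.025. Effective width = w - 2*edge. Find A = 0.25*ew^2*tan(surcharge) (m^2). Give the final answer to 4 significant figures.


edge = 0.055*1.0770 + 0.025 = 0.084235 m
ew = 1.0770 - 2*0.084235 = 0.90853 m
A = 0.25 * 0.90853^2 * tan(16.2230 deg)
A = 0.06004 m^2


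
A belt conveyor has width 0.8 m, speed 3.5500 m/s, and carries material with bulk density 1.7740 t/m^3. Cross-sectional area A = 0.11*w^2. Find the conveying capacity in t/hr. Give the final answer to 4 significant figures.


A = 0.11 * 0.8^2 = 0.0704 m^2
C = 0.0704 * 3.5500 * 1.7740 * 3600
C = 1596 t/hr


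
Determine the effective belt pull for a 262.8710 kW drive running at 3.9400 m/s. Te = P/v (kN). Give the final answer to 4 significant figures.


Te = P / v = 262.8710 / 3.9400
Te = 66.72 kN


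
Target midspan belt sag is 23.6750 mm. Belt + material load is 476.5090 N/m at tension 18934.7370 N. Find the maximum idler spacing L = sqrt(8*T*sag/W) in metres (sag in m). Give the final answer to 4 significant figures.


sag = 23.6750/1000 = 0.023675 m
L = sqrt(8 * 18934.7370 * 0.023675 / 476.5090)
L = 2.743 m


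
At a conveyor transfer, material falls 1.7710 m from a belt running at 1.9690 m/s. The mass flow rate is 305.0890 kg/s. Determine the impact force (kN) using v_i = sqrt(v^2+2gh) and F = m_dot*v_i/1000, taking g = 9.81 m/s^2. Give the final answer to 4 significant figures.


v_i = sqrt(1.9690^2 + 2*9.81*1.7710) = 6.21482 m/s
F = 305.0890 * 6.21482 / 1000
F = 1.896 kN


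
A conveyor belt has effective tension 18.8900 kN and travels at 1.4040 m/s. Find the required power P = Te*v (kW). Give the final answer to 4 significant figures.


P = Te * v = 18.8900 * 1.4040
P = 26.52 kW


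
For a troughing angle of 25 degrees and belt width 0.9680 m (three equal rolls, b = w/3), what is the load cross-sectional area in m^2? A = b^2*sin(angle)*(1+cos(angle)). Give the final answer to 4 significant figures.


b = 0.9680/3 = 0.322667 m
A = 0.322667^2 * sin(25 deg) * (1 + cos(25 deg))
A = 0.08388 m^2


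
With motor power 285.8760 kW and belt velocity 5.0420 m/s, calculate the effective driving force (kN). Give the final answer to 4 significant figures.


Te = P / v = 285.8760 / 5.0420
Te = 56.70 kN


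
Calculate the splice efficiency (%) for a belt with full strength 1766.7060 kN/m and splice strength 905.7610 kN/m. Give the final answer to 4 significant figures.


Eff = 905.7610 / 1766.7060 * 100
Eff = 51.27 %


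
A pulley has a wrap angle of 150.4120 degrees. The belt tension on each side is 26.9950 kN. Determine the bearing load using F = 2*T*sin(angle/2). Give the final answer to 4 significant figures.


F = 2 * 26.9950 * sin(150.4120/2 deg)
F = 52.20 kN


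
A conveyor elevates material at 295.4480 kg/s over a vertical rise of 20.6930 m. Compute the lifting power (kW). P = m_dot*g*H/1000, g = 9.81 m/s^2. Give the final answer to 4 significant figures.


P = 295.4480 * 9.81 * 20.6930 / 1000
P = 59.98 kW


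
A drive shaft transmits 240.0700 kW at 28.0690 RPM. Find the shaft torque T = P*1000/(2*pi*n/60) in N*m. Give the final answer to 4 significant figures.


omega = 2*pi*28.0690/60 = 2.93938 rad/s
T = 240.0700*1000 / 2.93938
T = 81670 N*m


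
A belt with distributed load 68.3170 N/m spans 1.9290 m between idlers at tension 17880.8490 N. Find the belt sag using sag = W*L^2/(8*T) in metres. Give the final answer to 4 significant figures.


sag = 68.3170 * 1.9290^2 / (8 * 17880.8490)
sag = 0.001777 m


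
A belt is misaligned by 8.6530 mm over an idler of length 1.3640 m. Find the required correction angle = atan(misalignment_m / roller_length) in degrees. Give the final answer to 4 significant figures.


misalign_m = 8.6530 / 1000 = 0.008653 m
angle = atan(0.008653 / 1.3640)
angle = 0.3635 deg


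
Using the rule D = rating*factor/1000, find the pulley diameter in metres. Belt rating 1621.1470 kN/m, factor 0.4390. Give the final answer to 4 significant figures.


D = 1621.1470 * 0.4390 / 1000
D = 0.7117 m


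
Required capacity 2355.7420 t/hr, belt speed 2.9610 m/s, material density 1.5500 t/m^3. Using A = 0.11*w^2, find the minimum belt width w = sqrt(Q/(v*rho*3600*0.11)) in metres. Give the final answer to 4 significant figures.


A_req = 2355.7420 / (2.9610 * 1.5500 * 3600) = 0.142579 m^2
w = sqrt(0.142579 / 0.11)
w = 1.138 m


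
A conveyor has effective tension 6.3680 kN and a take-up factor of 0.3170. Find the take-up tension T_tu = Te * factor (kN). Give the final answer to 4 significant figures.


T_tu = 6.3680 * 0.3170
T_tu = 2.019 kN


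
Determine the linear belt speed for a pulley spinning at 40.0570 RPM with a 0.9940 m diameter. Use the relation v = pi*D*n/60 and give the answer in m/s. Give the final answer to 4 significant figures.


v = pi * 0.9940 * 40.0570 / 60
v = 2.085 m/s


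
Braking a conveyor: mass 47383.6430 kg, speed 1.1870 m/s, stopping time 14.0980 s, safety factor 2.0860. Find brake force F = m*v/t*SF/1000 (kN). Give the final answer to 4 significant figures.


F = 47383.6430 * 1.1870 / 14.0980 * 2.0860 / 1000
F = 8.322 kN


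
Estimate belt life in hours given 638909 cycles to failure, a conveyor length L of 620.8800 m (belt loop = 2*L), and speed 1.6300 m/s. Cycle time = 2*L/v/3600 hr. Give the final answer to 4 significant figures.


cycle_time = 2 * 620.8800 / 1.6300 / 3600 = 0.211616 hr
life = 638909 * 0.211616 = 135200 hours


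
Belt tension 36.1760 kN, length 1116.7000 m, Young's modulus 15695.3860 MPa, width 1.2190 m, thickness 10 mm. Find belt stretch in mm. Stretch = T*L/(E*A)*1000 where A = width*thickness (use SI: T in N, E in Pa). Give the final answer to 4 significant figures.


A = 1.2190 * 0.01 = 0.01219 m^2
Stretch = 36.1760*1000 * 1116.7000 / (15695.3860e6 * 0.01219) * 1000
Stretch = 211.1 mm


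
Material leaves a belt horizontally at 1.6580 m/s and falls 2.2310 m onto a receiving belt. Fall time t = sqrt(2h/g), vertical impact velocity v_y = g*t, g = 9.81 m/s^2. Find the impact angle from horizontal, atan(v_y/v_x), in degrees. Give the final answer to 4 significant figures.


t = sqrt(2*2.2310/9.81) = 0.67442 s
v_y = 9.81 * 0.67442 = 6.61606 m/s
angle = atan(6.61606 / 1.6580) = 75.93 deg


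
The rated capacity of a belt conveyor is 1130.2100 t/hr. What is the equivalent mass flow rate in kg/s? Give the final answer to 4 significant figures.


m_dot = 1130.2100 * 1000 / 3600
m_dot = 313.9 kg/s


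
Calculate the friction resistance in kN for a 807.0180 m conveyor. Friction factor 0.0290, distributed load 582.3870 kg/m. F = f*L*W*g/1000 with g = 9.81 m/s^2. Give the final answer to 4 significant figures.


F = 0.0290 * 807.0180 * 582.3870 * 9.81 / 1000
F = 133.7 kN


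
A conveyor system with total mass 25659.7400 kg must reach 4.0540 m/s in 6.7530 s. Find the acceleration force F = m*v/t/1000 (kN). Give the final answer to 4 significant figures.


F = 25659.7400 * 4.0540 / 6.7530 / 1000
F = 15.40 kN


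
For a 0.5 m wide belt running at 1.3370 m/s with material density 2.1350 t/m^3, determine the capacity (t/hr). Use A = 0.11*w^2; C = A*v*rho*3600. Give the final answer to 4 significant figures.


A = 0.11 * 0.5^2 = 0.0275 m^2
C = 0.0275 * 1.3370 * 2.1350 * 3600
C = 282.6 t/hr


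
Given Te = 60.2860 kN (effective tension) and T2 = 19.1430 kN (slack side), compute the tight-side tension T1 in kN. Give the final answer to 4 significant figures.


T1 = Te + T2 = 60.2860 + 19.1430
T1 = 79.43 kN


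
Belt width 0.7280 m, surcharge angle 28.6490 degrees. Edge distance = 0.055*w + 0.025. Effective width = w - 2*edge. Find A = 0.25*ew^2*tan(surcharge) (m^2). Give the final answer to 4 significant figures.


edge = 0.055*0.7280 + 0.025 = 0.06504 m
ew = 0.7280 - 2*0.06504 = 0.59792 m
A = 0.25 * 0.59792^2 * tan(28.6490 deg)
A = 0.04883 m^2


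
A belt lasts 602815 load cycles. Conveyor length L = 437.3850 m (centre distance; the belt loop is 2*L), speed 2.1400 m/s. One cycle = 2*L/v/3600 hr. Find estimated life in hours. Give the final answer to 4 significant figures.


cycle_time = 2 * 437.3850 / 2.1400 / 3600 = 0.113548 hr
life = 602815 * 0.113548 = 68450 hours


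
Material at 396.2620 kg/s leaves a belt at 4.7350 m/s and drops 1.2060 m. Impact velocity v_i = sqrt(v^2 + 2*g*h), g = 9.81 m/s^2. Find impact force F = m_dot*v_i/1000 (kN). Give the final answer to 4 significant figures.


v_i = sqrt(4.7350^2 + 2*9.81*1.2060) = 6.78837 m/s
F = 396.2620 * 6.78837 / 1000
F = 2.690 kN


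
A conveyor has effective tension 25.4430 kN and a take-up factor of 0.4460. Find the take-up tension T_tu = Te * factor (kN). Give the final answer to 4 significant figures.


T_tu = 25.4430 * 0.4460
T_tu = 11.35 kN


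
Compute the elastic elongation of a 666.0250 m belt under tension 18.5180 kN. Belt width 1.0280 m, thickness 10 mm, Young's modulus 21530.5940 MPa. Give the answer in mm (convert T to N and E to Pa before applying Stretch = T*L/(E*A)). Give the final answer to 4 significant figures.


A = 1.0280 * 0.01 = 0.01028 m^2
Stretch = 18.5180*1000 * 666.0250 / (21530.5940e6 * 0.01028) * 1000
Stretch = 55.72 mm


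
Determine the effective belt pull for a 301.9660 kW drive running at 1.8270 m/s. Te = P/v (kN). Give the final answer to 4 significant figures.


Te = P / v = 301.9660 / 1.8270
Te = 165.3 kN


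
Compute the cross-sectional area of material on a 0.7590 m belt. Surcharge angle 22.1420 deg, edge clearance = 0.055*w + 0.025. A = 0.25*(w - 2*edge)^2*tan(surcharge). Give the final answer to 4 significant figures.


edge = 0.055*0.7590 + 0.025 = 0.066745 m
ew = 0.7590 - 2*0.066745 = 0.62551 m
A = 0.25 * 0.62551^2 * tan(22.1420 deg)
A = 0.03980 m^2


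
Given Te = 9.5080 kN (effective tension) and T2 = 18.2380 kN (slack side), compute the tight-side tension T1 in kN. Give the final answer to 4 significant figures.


T1 = Te + T2 = 9.5080 + 18.2380
T1 = 27.75 kN


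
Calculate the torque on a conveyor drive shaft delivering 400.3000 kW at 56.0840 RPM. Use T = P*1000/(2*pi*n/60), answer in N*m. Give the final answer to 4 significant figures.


omega = 2*pi*56.0840/60 = 5.8731 rad/s
T = 400.3000*1000 / 5.8731
T = 68160 N*m


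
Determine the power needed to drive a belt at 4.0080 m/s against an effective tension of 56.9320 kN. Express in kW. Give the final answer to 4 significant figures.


P = Te * v = 56.9320 * 4.0080
P = 228.2 kW


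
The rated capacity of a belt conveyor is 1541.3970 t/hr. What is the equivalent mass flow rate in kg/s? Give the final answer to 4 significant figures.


m_dot = 1541.3970 * 1000 / 3600
m_dot = 428.2 kg/s


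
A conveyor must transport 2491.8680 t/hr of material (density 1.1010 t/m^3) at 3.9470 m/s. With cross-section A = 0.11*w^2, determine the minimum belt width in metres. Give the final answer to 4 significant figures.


A_req = 2491.8680 / (3.9470 * 1.1010 * 3600) = 0.159283 m^2
w = sqrt(0.159283 / 0.11)
w = 1.203 m


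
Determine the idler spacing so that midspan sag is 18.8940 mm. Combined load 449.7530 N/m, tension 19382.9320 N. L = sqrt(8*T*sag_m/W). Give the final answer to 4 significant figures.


sag = 18.8940/1000 = 0.018894 m
L = sqrt(8 * 19382.9320 * 0.018894 / 449.7530)
L = 2.552 m


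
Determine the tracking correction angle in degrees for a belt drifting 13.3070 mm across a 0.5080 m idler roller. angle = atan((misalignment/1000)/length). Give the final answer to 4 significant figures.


misalign_m = 13.3070 / 1000 = 0.013307 m
angle = atan(0.013307 / 0.5080)
angle = 1.501 deg


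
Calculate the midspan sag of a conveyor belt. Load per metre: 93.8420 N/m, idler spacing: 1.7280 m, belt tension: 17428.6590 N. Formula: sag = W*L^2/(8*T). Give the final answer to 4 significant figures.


sag = 93.8420 * 1.7280^2 / (8 * 17428.6590)
sag = 0.002010 m


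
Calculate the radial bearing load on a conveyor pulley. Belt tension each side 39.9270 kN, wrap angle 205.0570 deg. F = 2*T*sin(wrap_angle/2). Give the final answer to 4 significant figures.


F = 2 * 39.9270 * sin(205.0570/2 deg)
F = 77.95 kN


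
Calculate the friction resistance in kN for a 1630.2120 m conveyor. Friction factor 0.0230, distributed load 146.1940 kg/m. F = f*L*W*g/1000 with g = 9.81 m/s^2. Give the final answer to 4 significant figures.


F = 0.0230 * 1630.2120 * 146.1940 * 9.81 / 1000
F = 53.77 kN


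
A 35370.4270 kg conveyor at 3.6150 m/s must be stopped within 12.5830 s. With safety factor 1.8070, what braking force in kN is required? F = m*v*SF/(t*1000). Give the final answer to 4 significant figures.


F = 35370.4270 * 3.6150 / 12.5830 * 1.8070 / 1000
F = 18.36 kN


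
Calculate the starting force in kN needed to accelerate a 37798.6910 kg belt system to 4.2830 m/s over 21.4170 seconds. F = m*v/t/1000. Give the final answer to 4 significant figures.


F = 37798.6910 * 4.2830 / 21.4170 / 1000
F = 7.559 kN


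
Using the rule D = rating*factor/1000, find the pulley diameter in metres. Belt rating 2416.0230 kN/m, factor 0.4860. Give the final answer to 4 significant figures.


D = 2416.0230 * 0.4860 / 1000
D = 1.174 m


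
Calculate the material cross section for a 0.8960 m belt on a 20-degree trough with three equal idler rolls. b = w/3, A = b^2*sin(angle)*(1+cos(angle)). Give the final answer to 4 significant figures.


b = 0.8960/3 = 0.298667 m
A = 0.298667^2 * sin(20 deg) * (1 + cos(20 deg))
A = 0.05918 m^2


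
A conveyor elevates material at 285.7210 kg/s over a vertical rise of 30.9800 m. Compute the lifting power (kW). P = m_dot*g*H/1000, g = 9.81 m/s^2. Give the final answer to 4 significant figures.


P = 285.7210 * 9.81 * 30.9800 / 1000
P = 86.83 kW


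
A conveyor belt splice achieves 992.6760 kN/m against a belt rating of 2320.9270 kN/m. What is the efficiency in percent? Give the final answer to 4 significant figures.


Eff = 992.6760 / 2320.9270 * 100
Eff = 42.77 %


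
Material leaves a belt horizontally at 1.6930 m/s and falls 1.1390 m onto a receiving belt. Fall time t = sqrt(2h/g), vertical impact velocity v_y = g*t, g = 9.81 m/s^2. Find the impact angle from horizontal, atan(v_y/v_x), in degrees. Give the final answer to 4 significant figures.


t = sqrt(2*1.1390/9.81) = 0.481884 s
v_y = 9.81 * 0.481884 = 4.72728 m/s
angle = atan(4.72728 / 1.6930) = 70.30 deg


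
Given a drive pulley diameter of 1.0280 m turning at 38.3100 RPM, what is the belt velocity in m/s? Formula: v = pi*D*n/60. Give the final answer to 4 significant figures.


v = pi * 1.0280 * 38.3100 / 60
v = 2.062 m/s


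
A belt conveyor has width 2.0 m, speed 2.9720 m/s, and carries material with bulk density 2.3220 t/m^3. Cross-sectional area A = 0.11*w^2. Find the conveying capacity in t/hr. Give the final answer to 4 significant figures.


A = 0.11 * 2.0^2 = 0.44 m^2
C = 0.44 * 2.9720 * 2.3220 * 3600
C = 10930 t/hr


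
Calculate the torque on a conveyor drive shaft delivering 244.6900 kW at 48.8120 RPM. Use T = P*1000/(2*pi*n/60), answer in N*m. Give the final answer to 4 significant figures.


omega = 2*pi*48.8120/60 = 5.11158 rad/s
T = 244.6900*1000 / 5.11158
T = 47870 N*m


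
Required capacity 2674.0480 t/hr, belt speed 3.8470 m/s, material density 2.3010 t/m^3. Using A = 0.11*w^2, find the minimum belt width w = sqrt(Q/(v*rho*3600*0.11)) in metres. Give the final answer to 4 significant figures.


A_req = 2674.0480 / (3.8470 * 2.3010 * 3600) = 0.0839127 m^2
w = sqrt(0.0839127 / 0.11)
w = 0.8734 m


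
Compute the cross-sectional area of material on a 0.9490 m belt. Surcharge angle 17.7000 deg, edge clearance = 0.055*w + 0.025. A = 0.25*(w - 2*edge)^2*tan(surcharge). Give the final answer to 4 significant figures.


edge = 0.055*0.9490 + 0.025 = 0.077195 m
ew = 0.9490 - 2*0.077195 = 0.79461 m
A = 0.25 * 0.79461^2 * tan(17.7000 deg)
A = 0.05038 m^2


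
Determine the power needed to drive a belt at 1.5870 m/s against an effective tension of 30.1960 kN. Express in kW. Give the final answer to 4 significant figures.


P = Te * v = 30.1960 * 1.5870
P = 47.92 kW


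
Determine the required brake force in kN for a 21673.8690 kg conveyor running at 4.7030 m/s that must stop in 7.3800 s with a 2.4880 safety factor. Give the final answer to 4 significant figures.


F = 21673.8690 * 4.7030 / 7.3800 * 2.4880 / 1000
F = 34.36 kN


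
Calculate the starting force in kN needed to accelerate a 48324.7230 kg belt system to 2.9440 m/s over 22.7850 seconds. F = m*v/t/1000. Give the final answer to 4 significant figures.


F = 48324.7230 * 2.9440 / 22.7850 / 1000
F = 6.244 kN


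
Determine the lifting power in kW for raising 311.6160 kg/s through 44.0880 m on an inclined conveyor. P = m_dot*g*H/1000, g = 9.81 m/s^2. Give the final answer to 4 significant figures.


P = 311.6160 * 9.81 * 44.0880 / 1000
P = 134.8 kW


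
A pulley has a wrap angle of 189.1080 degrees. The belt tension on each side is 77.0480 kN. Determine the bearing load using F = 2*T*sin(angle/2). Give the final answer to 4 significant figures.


F = 2 * 77.0480 * sin(189.1080/2 deg)
F = 153.6 kN


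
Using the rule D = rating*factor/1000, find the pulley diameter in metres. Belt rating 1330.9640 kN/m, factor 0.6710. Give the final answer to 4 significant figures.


D = 1330.9640 * 0.6710 / 1000
D = 0.8931 m


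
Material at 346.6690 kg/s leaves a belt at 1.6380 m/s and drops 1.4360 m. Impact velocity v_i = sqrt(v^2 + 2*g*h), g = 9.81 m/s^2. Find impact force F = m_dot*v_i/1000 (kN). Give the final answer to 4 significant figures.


v_i = sqrt(1.6380^2 + 2*9.81*1.4360) = 5.55494 m/s
F = 346.6690 * 5.55494 / 1000
F = 1.926 kN


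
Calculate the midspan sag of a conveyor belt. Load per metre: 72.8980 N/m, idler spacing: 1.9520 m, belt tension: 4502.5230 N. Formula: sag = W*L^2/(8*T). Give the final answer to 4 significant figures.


sag = 72.8980 * 1.9520^2 / (8 * 4502.5230)
sag = 0.007711 m


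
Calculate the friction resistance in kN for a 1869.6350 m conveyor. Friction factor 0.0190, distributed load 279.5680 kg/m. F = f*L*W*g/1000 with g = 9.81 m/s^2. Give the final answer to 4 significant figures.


F = 0.0190 * 1869.6350 * 279.5680 * 9.81 / 1000
F = 97.42 kN


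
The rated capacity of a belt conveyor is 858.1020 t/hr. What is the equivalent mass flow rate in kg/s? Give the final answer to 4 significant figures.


m_dot = 858.1020 * 1000 / 3600
m_dot = 238.4 kg/s


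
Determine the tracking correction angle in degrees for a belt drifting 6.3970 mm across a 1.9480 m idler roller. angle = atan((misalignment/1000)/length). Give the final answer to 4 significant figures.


misalign_m = 6.3970 / 1000 = 0.006397 m
angle = atan(0.006397 / 1.9480)
angle = 0.1882 deg


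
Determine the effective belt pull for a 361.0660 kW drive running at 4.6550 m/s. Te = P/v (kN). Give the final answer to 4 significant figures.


Te = P / v = 361.0660 / 4.6550
Te = 77.57 kN


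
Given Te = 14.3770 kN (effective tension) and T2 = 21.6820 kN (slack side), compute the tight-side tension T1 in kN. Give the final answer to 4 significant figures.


T1 = Te + T2 = 14.3770 + 21.6820
T1 = 36.06 kN


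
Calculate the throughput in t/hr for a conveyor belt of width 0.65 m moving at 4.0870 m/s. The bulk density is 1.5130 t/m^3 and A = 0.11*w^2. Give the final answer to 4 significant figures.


A = 0.11 * 0.65^2 = 0.046475 m^2
C = 0.046475 * 4.0870 * 1.5130 * 3600
C = 1035 t/hr


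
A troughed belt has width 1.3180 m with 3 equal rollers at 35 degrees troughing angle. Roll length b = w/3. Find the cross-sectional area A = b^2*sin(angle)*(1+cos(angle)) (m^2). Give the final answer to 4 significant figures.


b = 1.3180/3 = 0.439333 m
A = 0.439333^2 * sin(35 deg) * (1 + cos(35 deg))
A = 0.2014 m^2


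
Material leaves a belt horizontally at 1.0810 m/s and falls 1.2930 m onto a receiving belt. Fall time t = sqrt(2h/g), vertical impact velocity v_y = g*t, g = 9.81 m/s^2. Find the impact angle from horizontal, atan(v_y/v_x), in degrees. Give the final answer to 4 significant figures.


t = sqrt(2*1.2930/9.81) = 0.513428 s
v_y = 9.81 * 0.513428 = 5.03673 m/s
angle = atan(5.03673 / 1.0810) = 77.89 deg


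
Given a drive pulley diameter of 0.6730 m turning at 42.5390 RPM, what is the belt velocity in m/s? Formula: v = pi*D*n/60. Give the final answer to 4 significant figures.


v = pi * 0.6730 * 42.5390 / 60
v = 1.499 m/s


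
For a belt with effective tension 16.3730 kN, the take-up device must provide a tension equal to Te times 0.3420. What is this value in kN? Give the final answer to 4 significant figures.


T_tu = 16.3730 * 0.3420
T_tu = 5.600 kN


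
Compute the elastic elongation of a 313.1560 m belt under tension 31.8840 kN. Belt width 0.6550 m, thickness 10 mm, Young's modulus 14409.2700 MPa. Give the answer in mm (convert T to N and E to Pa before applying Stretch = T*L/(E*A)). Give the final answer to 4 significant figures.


A = 0.6550 * 0.01 = 0.00655 m^2
Stretch = 31.8840*1000 * 313.1560 / (14409.2700e6 * 0.00655) * 1000
Stretch = 105.8 mm


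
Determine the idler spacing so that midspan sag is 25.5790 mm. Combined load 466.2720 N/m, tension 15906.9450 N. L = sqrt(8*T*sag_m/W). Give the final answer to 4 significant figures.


sag = 25.5790/1000 = 0.025579 m
L = sqrt(8 * 15906.9450 * 0.025579 / 466.2720)
L = 2.642 m


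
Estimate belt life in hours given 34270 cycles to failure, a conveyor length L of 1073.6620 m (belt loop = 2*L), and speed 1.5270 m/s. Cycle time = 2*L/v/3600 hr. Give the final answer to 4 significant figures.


cycle_time = 2 * 1073.6620 / 1.5270 / 3600 = 0.390621 hr
life = 34270 * 0.390621 = 13390 hours


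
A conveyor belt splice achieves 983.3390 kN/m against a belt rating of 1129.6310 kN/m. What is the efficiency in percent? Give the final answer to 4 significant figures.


Eff = 983.3390 / 1129.6310 * 100
Eff = 87.05 %


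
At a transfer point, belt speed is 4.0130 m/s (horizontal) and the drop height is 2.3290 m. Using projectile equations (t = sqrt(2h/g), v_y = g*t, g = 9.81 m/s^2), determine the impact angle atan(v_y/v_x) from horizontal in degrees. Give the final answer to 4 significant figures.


t = sqrt(2*2.3290/9.81) = 0.689073 s
v_y = 9.81 * 0.689073 = 6.75981 m/s
angle = atan(6.75981 / 4.0130) = 59.30 deg


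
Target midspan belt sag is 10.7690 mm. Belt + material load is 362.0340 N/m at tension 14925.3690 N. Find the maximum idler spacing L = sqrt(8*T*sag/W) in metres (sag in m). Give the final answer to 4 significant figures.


sag = 10.7690/1000 = 0.010769 m
L = sqrt(8 * 14925.3690 * 0.010769 / 362.0340)
L = 1.885 m


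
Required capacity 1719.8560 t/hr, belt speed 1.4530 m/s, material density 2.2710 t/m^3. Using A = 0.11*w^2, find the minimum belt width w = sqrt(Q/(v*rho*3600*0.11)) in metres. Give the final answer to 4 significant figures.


A_req = 1719.8560 / (1.4530 * 2.2710 * 3600) = 0.144779 m^2
w = sqrt(0.144779 / 0.11)
w = 1.147 m


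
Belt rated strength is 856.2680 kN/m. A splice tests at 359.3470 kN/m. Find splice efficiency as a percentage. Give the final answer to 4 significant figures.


Eff = 359.3470 / 856.2680 * 100
Eff = 41.97 %


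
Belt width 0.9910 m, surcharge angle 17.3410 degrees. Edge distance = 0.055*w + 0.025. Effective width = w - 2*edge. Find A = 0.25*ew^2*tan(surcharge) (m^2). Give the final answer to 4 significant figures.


edge = 0.055*0.9910 + 0.025 = 0.079505 m
ew = 0.9910 - 2*0.079505 = 0.83199 m
A = 0.25 * 0.83199^2 * tan(17.3410 deg)
A = 0.05404 m^2


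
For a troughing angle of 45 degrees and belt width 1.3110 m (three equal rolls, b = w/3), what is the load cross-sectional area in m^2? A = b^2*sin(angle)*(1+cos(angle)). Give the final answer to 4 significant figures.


b = 1.3110/3 = 0.437 m
A = 0.437^2 * sin(45 deg) * (1 + cos(45 deg))
A = 0.2305 m^2


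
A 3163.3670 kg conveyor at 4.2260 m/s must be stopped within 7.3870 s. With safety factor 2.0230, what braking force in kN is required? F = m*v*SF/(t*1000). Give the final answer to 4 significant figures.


F = 3163.3670 * 4.2260 / 7.3870 * 2.0230 / 1000
F = 3.661 kN


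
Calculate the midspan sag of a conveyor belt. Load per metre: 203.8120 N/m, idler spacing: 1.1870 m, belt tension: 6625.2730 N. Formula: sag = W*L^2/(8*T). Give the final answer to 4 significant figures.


sag = 203.8120 * 1.1870^2 / (8 * 6625.2730)
sag = 0.005418 m


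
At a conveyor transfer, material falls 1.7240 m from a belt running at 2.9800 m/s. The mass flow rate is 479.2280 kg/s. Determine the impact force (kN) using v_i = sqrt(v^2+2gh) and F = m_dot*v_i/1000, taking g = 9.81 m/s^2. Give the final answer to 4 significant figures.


v_i = sqrt(2.9800^2 + 2*9.81*1.7240) = 6.53493 m/s
F = 479.2280 * 6.53493 / 1000
F = 3.132 kN


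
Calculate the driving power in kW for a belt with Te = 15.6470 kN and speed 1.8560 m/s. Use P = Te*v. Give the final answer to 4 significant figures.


P = Te * v = 15.6470 * 1.8560
P = 29.04 kW


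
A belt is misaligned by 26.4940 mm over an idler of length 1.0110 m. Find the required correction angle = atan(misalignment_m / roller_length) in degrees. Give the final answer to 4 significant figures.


misalign_m = 26.4940 / 1000 = 0.026494 m
angle = atan(0.026494 / 1.0110)
angle = 1.501 deg


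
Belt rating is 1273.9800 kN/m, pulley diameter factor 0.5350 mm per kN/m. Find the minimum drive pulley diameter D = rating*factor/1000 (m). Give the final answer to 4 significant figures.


D = 1273.9800 * 0.5350 / 1000
D = 0.6816 m


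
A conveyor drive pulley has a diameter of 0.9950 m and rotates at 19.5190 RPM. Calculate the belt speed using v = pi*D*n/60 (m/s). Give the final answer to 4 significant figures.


v = pi * 0.9950 * 19.5190 / 60
v = 1.017 m/s


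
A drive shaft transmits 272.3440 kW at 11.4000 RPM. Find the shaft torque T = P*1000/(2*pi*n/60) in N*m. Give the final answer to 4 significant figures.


omega = 2*pi*11.4000/60 = 1.19381 rad/s
T = 272.3440*1000 / 1.19381
T = 228100 N*m


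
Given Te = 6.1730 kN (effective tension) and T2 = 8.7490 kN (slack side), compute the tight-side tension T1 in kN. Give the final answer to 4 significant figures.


T1 = Te + T2 = 6.1730 + 8.7490
T1 = 14.92 kN


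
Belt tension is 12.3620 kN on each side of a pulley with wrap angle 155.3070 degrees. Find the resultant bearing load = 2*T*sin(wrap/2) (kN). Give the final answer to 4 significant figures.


F = 2 * 12.3620 * sin(155.3070/2 deg)
F = 24.15 kN


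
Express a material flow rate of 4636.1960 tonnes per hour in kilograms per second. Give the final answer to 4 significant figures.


m_dot = 4636.1960 * 1000 / 3600
m_dot = 1288 kg/s
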